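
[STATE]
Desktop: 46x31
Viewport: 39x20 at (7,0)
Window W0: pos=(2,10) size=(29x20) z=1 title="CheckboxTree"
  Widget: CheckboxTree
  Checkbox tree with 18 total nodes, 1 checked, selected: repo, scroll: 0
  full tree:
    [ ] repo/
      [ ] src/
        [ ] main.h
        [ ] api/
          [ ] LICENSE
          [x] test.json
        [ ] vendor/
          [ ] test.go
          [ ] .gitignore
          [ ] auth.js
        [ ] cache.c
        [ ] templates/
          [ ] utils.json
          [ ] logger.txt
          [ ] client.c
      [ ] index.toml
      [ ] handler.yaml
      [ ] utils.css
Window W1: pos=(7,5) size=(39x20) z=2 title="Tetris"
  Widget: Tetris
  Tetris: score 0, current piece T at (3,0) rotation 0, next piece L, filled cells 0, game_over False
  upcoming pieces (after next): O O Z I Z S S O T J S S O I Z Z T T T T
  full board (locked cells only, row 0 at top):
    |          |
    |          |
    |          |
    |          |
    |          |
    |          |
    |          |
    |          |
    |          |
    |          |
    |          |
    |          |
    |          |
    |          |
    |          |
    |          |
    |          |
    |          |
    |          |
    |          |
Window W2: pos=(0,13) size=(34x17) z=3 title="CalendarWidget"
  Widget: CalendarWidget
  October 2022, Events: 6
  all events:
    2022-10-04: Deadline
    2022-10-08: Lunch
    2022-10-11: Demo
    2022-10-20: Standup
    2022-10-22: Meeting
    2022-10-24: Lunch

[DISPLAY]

                                       
                                       
                                       
                                       
                                       
┏━━━━━━━━━━━━━━━━━━━━━━━━━━━━━━━━━━━━━┓
┃ Tetris                              ┃
┠─────────────────────────────────────┨
┃          │Next:                     ┃
┃          │  ▒                       ┃
┃          │▒▒▒                       ┃
┃          │                          ┃
┃          │                          ┃
━━━━━━━━━━━━━━━━━━━━━━━━━━┓           ┃
darWidget                 ┃           ┃
──────────────────────────┨           ┃
    October 2022          ┃           ┃
We Th Fr Sa Su            ┃           ┃
          1  2            ┃           ┃
  5  6  7  8*  9          ┃           ┃


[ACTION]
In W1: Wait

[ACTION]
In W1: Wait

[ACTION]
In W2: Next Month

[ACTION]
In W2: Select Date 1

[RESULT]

                                       
                                       
                                       
                                       
                                       
┏━━━━━━━━━━━━━━━━━━━━━━━━━━━━━━━━━━━━━┓
┃ Tetris                              ┃
┠─────────────────────────────────────┨
┃          │Next:                     ┃
┃          │  ▒                       ┃
┃          │▒▒▒                       ┃
┃          │                          ┃
┃          │                          ┃
━━━━━━━━━━━━━━━━━━━━━━━━━━┓           ┃
darWidget                 ┃           ┃
──────────────────────────┨           ┃
   November 2022          ┃           ┃
We Th Fr Sa Su            ┃           ┃
]  2  3  4  5  6          ┃           ┃
 9 10 11 12 13            ┃           ┃


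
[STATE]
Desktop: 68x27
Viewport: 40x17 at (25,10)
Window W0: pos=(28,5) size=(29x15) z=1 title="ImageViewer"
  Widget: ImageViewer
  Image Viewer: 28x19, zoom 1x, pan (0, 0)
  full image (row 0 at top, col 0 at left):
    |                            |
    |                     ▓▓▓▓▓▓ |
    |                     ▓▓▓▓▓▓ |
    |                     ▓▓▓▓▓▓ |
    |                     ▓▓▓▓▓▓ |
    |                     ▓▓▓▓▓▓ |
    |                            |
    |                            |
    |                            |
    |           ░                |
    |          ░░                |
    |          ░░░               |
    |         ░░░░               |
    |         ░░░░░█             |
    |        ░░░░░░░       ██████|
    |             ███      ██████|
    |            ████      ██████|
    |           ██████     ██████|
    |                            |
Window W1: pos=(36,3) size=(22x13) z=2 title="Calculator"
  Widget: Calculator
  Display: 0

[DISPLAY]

   ┃       ┃│ 4 │ 5 │ 6 │ × │   ┃       
   ┃       ┃├───┼───┼───┼───┤   ┃       
   ┃       ┃│ 1 │ 2 │ 3 │ - │   ┃       
   ┃       ┃├───┼───┼───┼───┤   ┃       
   ┃       ┃│ 0 │ . │ = │ + │   ┃       
   ┃       ┗━━━━━━━━━━━━━━━━━━━━┛       
   ┃                           ┃        
   ┃           ░               ┃        
   ┃          ░░               ┃        
   ┗━━━━━━━━━━━━━━━━━━━━━━━━━━━┛        
                                        
                                        
                                        
                                        
                                        
                                        
                                        


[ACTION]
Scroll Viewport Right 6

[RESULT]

┃       ┃│ 4 │ 5 │ 6 │ × │   ┃          
┃       ┃├───┼───┼───┼───┤   ┃          
┃       ┃│ 1 │ 2 │ 3 │ - │   ┃          
┃       ┃├───┼───┼───┼───┤   ┃          
┃       ┃│ 0 │ . │ = │ + │   ┃          
┃       ┗━━━━━━━━━━━━━━━━━━━━┛          
┃                           ┃           
┃           ░               ┃           
┃          ░░               ┃           
┗━━━━━━━━━━━━━━━━━━━━━━━━━━━┛           
                                        
                                        
                                        
                                        
                                        
                                        
                                        


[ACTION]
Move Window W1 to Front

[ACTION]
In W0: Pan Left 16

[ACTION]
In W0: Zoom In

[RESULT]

┃       ┃│ 4 │ 5 │ 6 │ × │   ┃          
┃       ┃├───┼───┼───┼───┤   ┃          
┃       ┃│ 1 │ 2 │ 3 │ - │   ┃          
┃       ┃├───┼───┼───┼───┤   ┃          
┃       ┃│ 0 │ . │ = │ + │   ┃          
┃       ┗━━━━━━━━━━━━━━━━━━━━┛          
┃                           ┃           
┃                           ┃           
┃                           ┃           
┗━━━━━━━━━━━━━━━━━━━━━━━━━━━┛           
                                        
                                        
                                        
                                        
                                        
                                        
                                        


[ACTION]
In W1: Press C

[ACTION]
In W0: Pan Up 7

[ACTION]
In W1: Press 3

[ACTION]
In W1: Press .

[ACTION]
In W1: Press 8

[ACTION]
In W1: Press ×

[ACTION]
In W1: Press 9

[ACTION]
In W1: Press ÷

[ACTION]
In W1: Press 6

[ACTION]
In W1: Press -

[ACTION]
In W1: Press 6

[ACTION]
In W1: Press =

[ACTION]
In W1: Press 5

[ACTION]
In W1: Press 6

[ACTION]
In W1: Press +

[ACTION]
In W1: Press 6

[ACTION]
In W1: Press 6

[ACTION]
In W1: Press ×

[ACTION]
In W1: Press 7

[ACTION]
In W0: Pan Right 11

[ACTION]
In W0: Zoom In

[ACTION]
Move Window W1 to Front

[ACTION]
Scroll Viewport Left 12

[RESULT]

            ┃       ┃│ 4 │ 5 │ 6 │ × │  
            ┃       ┃├───┼───┼───┼───┤  
            ┃       ┃│ 1 │ 2 │ 3 │ - │  
            ┃       ┃├───┼───┼───┼───┤  
            ┃       ┃│ 0 │ . │ = │ + │  
            ┃       ┗━━━━━━━━━━━━━━━━━━━
            ┃                           
            ┃                           
            ┃                           
            ┗━━━━━━━━━━━━━━━━━━━━━━━━━━━
                                        
                                        
                                        
                                        
                                        
                                        
                                        


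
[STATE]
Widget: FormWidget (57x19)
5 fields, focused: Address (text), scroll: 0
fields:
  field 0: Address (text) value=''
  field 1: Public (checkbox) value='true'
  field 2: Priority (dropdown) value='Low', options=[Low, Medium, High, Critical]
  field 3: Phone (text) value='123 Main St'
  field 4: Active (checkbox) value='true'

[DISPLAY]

> Address:    [                                         ]
  Public:     [x]                                        
  Priority:   [Low                                     ▼]
  Phone:      [123 Main St                              ]
  Active:     [x]                                        
                                                         
                                                         
                                                         
                                                         
                                                         
                                                         
                                                         
                                                         
                                                         
                                                         
                                                         
                                                         
                                                         
                                                         


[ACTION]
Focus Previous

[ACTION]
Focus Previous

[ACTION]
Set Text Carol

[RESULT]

  Address:    [                                         ]
  Public:     [x]                                        
  Priority:   [Low                                     ▼]
> Phone:      [Carol                                    ]
  Active:     [x]                                        
                                                         
                                                         
                                                         
                                                         
                                                         
                                                         
                                                         
                                                         
                                                         
                                                         
                                                         
                                                         
                                                         
                                                         


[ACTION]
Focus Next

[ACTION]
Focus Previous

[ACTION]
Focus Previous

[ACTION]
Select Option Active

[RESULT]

  Address:    [                                         ]
  Public:     [x]                                        
> Priority:   [Low                                     ▼]
  Phone:      [Carol                                    ]
  Active:     [x]                                        
                                                         
                                                         
                                                         
                                                         
                                                         
                                                         
                                                         
                                                         
                                                         
                                                         
                                                         
                                                         
                                                         
                                                         


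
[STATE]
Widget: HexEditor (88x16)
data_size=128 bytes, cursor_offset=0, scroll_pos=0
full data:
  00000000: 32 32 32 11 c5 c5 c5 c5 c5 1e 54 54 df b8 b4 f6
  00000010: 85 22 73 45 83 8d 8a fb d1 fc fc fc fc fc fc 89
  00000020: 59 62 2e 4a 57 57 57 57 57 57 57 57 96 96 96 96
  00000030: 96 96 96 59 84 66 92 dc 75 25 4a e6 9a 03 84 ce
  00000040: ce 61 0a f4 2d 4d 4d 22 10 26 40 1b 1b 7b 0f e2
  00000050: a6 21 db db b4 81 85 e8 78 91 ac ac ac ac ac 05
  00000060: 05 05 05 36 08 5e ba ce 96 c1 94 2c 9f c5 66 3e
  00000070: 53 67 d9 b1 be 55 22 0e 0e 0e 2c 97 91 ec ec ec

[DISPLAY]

00000000  32 32 32 11 c5 c5 c5 c5  c5 1e 54 54 df b8 b4 f6  |222.......TT....|          
00000010  85 22 73 45 83 8d 8a fb  d1 fc fc fc fc fc fc 89  |."sE............|          
00000020  59 62 2e 4a 57 57 57 57  57 57 57 57 96 96 96 96  |Yb.JWWWWWWWW....|          
00000030  96 96 96 59 84 66 92 dc  75 25 4a e6 9a 03 84 ce  |...Y.f..u%J.....|          
00000040  ce 61 0a f4 2d 4d 4d 22  10 26 40 1b 1b 7b 0f e2  |.a..-MM".&@..{..|          
00000050  a6 21 db db b4 81 85 e8  78 91 ac ac ac ac ac 05  |.!......x.......|          
00000060  05 05 05 36 08 5e ba ce  96 c1 94 2c 9f c5 66 3e  |...6.^.....,..f>|          
00000070  53 67 d9 b1 be 55 22 0e  0e 0e 2c 97 91 ec ec ec  |Sg...U"...,.....|          
                                                                                        
                                                                                        
                                                                                        
                                                                                        
                                                                                        
                                                                                        
                                                                                        
                                                                                        


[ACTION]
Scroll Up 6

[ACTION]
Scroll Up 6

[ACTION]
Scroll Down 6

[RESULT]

00000060  05 05 05 36 08 5e ba ce  96 c1 94 2c 9f c5 66 3e  |...6.^.....,..f>|          
00000070  53 67 d9 b1 be 55 22 0e  0e 0e 2c 97 91 ec ec ec  |Sg...U"...,.....|          
                                                                                        
                                                                                        
                                                                                        
                                                                                        
                                                                                        
                                                                                        
                                                                                        
                                                                                        
                                                                                        
                                                                                        
                                                                                        
                                                                                        
                                                                                        
                                                                                        


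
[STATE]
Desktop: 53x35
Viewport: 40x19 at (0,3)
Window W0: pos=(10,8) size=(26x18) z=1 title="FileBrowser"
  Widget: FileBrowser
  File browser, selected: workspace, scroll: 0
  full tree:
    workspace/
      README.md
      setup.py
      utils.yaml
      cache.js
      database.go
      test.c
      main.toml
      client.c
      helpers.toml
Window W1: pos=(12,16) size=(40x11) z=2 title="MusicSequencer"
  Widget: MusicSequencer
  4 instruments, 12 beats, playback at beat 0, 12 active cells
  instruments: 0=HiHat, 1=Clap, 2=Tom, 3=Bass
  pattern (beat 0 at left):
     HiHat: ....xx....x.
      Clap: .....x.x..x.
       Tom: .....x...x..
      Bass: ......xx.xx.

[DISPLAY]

                                        
                                        
                                        
                                        
                                        
          ┏━━━━━━━━━━━━━━━━━━━━━━━━┓    
          ┃ FileBrowser            ┃    
          ┠────────────────────────┨    
          ┃> [-] workspace/        ┃    
          ┃    README.md           ┃    
          ┃    setup.py            ┃    
          ┃    utils.yaml          ┃    
          ┃    cache.js            ┃    
          ┃ ┏━━━━━━━━━━━━━━━━━━━━━━━━━━━
          ┃ ┃ MusicSequencer            
          ┃ ┠───────────────────────────
          ┃ ┃      ▼12345678901         
          ┃ ┃ HiHat····██····█·         
          ┃ ┃  Clap·····█·█··█·         


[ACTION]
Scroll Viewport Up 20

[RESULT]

                                        
                                        
                                        
                                        
                                        
                                        
                                        
                                        
          ┏━━━━━━━━━━━━━━━━━━━━━━━━┓    
          ┃ FileBrowser            ┃    
          ┠────────────────────────┨    
          ┃> [-] workspace/        ┃    
          ┃    README.md           ┃    
          ┃    setup.py            ┃    
          ┃    utils.yaml          ┃    
          ┃    cache.js            ┃    
          ┃ ┏━━━━━━━━━━━━━━━━━━━━━━━━━━━
          ┃ ┃ MusicSequencer            
          ┃ ┠───────────────────────────


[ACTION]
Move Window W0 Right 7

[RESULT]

                                        
                                        
                                        
                                        
                                        
                                        
                                        
                                        
                 ┏━━━━━━━━━━━━━━━━━━━━━━
                 ┃ FileBrowser          
                 ┠──────────────────────
                 ┃> [-] workspace/      
                 ┃    README.md         
                 ┃    setup.py          
                 ┃    utils.yaml        
                 ┃    cache.js          
            ┏━━━━━━━━━━━━━━━━━━━━━━━━━━━
            ┃ MusicSequencer            
            ┠───────────────────────────


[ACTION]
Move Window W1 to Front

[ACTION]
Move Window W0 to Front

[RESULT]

                                        
                                        
                                        
                                        
                                        
                                        
                                        
                                        
                 ┏━━━━━━━━━━━━━━━━━━━━━━
                 ┃ FileBrowser          
                 ┠──────────────────────
                 ┃> [-] workspace/      
                 ┃    README.md         
                 ┃    setup.py          
                 ┃    utils.yaml        
                 ┃    cache.js          
            ┏━━━━┃    database.go       
            ┃ Mus┃    test.c            
            ┠────┃    main.toml         


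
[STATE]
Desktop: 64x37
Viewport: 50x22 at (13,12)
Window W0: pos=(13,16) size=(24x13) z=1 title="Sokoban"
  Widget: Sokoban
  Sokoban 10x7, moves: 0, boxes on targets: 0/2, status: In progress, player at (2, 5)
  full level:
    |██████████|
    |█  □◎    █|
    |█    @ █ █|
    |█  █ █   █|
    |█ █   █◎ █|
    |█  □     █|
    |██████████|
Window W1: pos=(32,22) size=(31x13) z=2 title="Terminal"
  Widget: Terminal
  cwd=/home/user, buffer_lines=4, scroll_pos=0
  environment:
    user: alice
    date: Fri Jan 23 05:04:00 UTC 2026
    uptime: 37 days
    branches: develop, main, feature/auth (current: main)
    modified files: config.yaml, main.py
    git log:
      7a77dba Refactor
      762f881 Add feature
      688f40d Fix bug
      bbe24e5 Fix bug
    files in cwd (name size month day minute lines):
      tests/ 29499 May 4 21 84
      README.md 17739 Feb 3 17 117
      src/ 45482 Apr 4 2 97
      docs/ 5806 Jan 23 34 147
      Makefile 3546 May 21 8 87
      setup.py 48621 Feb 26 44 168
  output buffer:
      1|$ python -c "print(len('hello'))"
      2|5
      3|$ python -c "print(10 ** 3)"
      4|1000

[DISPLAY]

                                                  
                                                  
                                                  
                                                  
┏━━━━━━━━━━━━━━━━━━━━━━┓                          
┃ Sokoban              ┃                          
┠──────────────────────┨                          
┃██████████            ┃                          
┃█  □◎    █            ┃                          
┃█    @ █ █            ┃                          
┃█  █ █   █        ┏━━━━━━━━━━━━━━━━━━━━━━━━━━━━━┓
┃█ █   █◎ █        ┃ Terminal                    ┃
┃█  □     █        ┠─────────────────────────────┨
┃██████████        ┃$ python -c "print(len('hello┃
┃Moves: 0  0/2     ┃5                            ┃
┃                  ┃$ python -c "print(10 ** 3)" ┃
┗━━━━━━━━━━━━━━━━━━┃1000                         ┃
                   ┃$ █                          ┃
                   ┃                             ┃
                   ┃                             ┃
                   ┃                             ┃
                   ┃                             ┃


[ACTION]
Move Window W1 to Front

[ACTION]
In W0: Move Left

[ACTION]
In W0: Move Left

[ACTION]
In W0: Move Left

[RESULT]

                                                  
                                                  
                                                  
                                                  
┏━━━━━━━━━━━━━━━━━━━━━━┓                          
┃ Sokoban              ┃                          
┠──────────────────────┨                          
┃██████████            ┃                          
┃█  □◎    █            ┃                          
┃█ @    █ █            ┃                          
┃█  █ █   █        ┏━━━━━━━━━━━━━━━━━━━━━━━━━━━━━┓
┃█ █   █◎ █        ┃ Terminal                    ┃
┃█  □     █        ┠─────────────────────────────┨
┃██████████        ┃$ python -c "print(len('hello┃
┃Moves: 3  0/2     ┃5                            ┃
┃                  ┃$ python -c "print(10 ** 3)" ┃
┗━━━━━━━━━━━━━━━━━━┃1000                         ┃
                   ┃$ █                          ┃
                   ┃                             ┃
                   ┃                             ┃
                   ┃                             ┃
                   ┃                             ┃


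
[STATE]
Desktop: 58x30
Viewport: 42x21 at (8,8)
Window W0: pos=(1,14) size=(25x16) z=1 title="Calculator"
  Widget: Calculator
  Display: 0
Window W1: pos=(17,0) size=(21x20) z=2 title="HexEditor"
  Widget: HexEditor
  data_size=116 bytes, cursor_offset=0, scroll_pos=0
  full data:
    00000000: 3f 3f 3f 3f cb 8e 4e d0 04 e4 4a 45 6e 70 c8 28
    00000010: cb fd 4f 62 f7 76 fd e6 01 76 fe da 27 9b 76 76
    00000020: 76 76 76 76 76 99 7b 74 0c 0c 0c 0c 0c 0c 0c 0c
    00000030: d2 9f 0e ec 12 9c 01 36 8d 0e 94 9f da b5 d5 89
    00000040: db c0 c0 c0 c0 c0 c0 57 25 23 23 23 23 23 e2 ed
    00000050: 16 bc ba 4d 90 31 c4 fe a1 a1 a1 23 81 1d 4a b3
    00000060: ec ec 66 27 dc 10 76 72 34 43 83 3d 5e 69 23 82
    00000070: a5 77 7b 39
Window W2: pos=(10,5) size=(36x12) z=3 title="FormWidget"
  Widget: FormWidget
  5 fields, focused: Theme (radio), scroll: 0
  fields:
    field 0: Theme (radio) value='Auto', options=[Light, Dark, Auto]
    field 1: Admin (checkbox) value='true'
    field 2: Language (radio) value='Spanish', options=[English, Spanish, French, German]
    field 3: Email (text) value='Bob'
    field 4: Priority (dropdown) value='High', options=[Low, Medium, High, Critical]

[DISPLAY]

  ┃> Theme:      ( ) Light  ( ) Dark ┃    
  ┃  Admin:      [x]                 ┃    
  ┃  Language:   ( ) English  (●) Spa┃    
  ┃  Email:      [Bob               ]┃    
  ┃  Priority:   [High             ▼]┃    
  ┃                                  ┃    
━━┃                                  ┃    
la┃                                  ┃    
──┗━━━━━━━━━━━━━━━━━━━━━━━━━━━━━━━━━━┛    
         ┃                   ┃            
──┬───┬──┃                   ┃            
8 │ 9 │ ÷┗━━━━━━━━━━━━━━━━━━━┛            
──┼───┼───┤      ┃                        
5 │ 6 │ × │      ┃                        
──┼───┼───┤      ┃                        
2 │ 3 │ - │      ┃                        
──┼───┼───┤      ┃                        
. │ = │ + │      ┃                        
──┼───┼───┤      ┃                        
MC│ MR│ M+│      ┃                        
──┴───┴───┘      ┃                        


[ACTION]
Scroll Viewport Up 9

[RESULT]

         ┏━━━━━━━━━━━━━━━━━━━┓            
         ┃ HexEditor         ┃            
         ┠───────────────────┨            
         ┃00000000  3F 3f 3f ┃            
         ┃00000010  cb fd 4f ┃            
  ┏━━━━━━━━━━━━━━━━━━━━━━━━━━━━━━━━━━┓    
  ┃ FormWidget                       ┃    
  ┠──────────────────────────────────┨    
  ┃> Theme:      ( ) Light  ( ) Dark ┃    
  ┃  Admin:      [x]                 ┃    
  ┃  Language:   ( ) English  (●) Spa┃    
  ┃  Email:      [Bob               ]┃    
  ┃  Priority:   [High             ▼]┃    
  ┃                                  ┃    
━━┃                                  ┃    
la┃                                  ┃    
──┗━━━━━━━━━━━━━━━━━━━━━━━━━━━━━━━━━━┛    
         ┃                   ┃            
──┬───┬──┃                   ┃            
8 │ 9 │ ÷┗━━━━━━━━━━━━━━━━━━━┛            
──┼───┼───┤      ┃                        


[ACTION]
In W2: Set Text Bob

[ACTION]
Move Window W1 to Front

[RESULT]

         ┏━━━━━━━━━━━━━━━━━━━┓            
         ┃ HexEditor         ┃            
         ┠───────────────────┨            
         ┃00000000  3F 3f 3f ┃            
         ┃00000010  cb fd 4f ┃            
  ┏━━━━━━┃00000020  76 76 76 ┃━━━━━━━┓    
  ┃ FormW┃00000030  d2 9f 0e ┃       ┃    
  ┠──────┃00000040  db c0 c0 ┃───────┨    
  ┃> Them┃00000050  16 bc ba ┃) Dark ┃    
  ┃  Admi┃00000060  ec ec 66 ┃       ┃    
  ┃  Lang┃00000070  a5 77 7b ┃(●) Spa┃    
  ┃  Emai┃                   ┃      ]┃    
  ┃  Prio┃                   ┃     ▼]┃    
  ┃      ┃                   ┃       ┃    
━━┃      ┃                   ┃       ┃    
la┃      ┃                   ┃       ┃    
──┗━━━━━━┃                   ┃━━━━━━━┛    
         ┃                   ┃            
──┬───┬──┃                   ┃            
8 │ 9 │ ÷┗━━━━━━━━━━━━━━━━━━━┛            
──┼───┼───┤      ┃                        


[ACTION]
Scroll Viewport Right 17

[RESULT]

 ┏━━━━━━━━━━━━━━━━━━━┓                    
 ┃ HexEditor         ┃                    
 ┠───────────────────┨                    
 ┃00000000  3F 3f 3f ┃                    
 ┃00000010  cb fd 4f ┃                    
━┃00000020  76 76 76 ┃━━━━━━━┓            
W┃00000030  d2 9f 0e ┃       ┃            
─┃00000040  db c0 c0 ┃───────┨            
m┃00000050  16 bc ba ┃) Dark ┃            
i┃00000060  ec ec 66 ┃       ┃            
g┃00000070  a5 77 7b ┃(●) Spa┃            
i┃                   ┃      ]┃            
o┃                   ┃     ▼]┃            
 ┃                   ┃       ┃            
 ┃                   ┃       ┃            
 ┃                   ┃       ┃            
━┃                   ┃━━━━━━━┛            
 ┃                   ┃                    
─┃                   ┃                    
÷┗━━━━━━━━━━━━━━━━━━━┛                    
──┤      ┃                                


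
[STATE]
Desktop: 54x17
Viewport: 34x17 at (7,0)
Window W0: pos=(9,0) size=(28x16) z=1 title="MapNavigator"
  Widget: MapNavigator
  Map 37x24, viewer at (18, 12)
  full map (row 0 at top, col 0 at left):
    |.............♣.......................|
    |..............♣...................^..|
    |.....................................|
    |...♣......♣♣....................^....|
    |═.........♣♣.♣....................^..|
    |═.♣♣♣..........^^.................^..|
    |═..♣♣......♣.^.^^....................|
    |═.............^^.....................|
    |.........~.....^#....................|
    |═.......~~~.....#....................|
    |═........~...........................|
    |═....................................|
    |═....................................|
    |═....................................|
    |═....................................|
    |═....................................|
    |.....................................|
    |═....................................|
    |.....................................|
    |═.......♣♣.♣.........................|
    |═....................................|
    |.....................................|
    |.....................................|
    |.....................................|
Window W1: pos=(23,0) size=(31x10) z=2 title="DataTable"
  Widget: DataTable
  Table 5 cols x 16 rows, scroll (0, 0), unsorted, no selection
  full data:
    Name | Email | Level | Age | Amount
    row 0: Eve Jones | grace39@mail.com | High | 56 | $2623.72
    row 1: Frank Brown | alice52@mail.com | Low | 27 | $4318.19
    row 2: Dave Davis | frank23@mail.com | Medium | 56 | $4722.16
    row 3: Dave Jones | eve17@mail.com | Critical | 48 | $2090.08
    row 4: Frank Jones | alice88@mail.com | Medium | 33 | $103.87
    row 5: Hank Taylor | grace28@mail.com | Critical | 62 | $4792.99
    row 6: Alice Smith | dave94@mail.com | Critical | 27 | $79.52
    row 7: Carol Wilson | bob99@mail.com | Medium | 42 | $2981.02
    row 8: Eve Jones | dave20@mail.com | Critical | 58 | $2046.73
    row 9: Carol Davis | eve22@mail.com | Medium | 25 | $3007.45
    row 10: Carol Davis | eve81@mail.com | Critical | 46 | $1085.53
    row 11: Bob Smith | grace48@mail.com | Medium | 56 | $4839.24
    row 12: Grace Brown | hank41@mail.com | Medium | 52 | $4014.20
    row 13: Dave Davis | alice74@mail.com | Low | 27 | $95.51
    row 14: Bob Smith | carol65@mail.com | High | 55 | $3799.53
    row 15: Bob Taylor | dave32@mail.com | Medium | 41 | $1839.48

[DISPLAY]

  ┏━━━━━━━━━━━━━┏━━━━━━━━━━━━━━━━━
  ┃ MapNavigator┃ DataTable       
  ┠─────────────┠─────────────────
  ┃......♣.^.^^.┃Name        │Emai
  ┃.........^^..┃────────────┼────
  ┃....~.....^#.┃Eve Jones   │grac
  ┃...~~~.....#.┃Frank Brown │alic
  ┃....~........┃Dave Davis  │fran
  ┃.............┃Dave Jones  │eve1
  ┃.............┗━━━━━━━━━━━━━━━━━
  ┃..........................┃    
  ┃..........................┃    
  ┃..........................┃    
  ┃..........................┃    
  ┃..........................┃    
  ┗━━━━━━━━━━━━━━━━━━━━━━━━━━┛    
                                  


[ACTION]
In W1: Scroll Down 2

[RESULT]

  ┏━━━━━━━━━━━━━┏━━━━━━━━━━━━━━━━━
  ┃ MapNavigator┃ DataTable       
  ┠─────────────┠─────────────────
  ┃......♣.^.^^.┃Name        │Emai
  ┃.........^^..┃────────────┼────
  ┃....~.....^#.┃Dave Davis  │fran
  ┃...~~~.....#.┃Dave Jones  │eve1
  ┃....~........┃Frank Jones │alic
  ┃.............┃Hank Taylor │grac
  ┃.............┗━━━━━━━━━━━━━━━━━
  ┃..........................┃    
  ┃..........................┃    
  ┃..........................┃    
  ┃..........................┃    
  ┃..........................┃    
  ┗━━━━━━━━━━━━━━━━━━━━━━━━━━┛    
                                  


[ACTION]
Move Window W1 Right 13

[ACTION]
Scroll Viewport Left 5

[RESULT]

       ┏━━━━━━━━━━━━━┏━━━━━━━━━━━━
       ┃ MapNavigator┃ DataTable  
       ┠─────────────┠────────────
       ┃......♣.^.^^.┃Name        
       ┃.........^^..┃────────────
       ┃....~.....^#.┃Dave Davis  
       ┃...~~~.....#.┃Dave Jones  
       ┃....~........┃Frank Jones 
       ┃.............┃Hank Taylor 
       ┃.............┗━━━━━━━━━━━━
       ┃..........................
       ┃..........................
       ┃..........................
       ┃..........................
       ┃..........................
       ┗━━━━━━━━━━━━━━━━━━━━━━━━━━
                                  


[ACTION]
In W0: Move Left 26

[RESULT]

       ┏━━━━━━━━━━━━━┏━━━━━━━━━━━━
       ┃ MapNavigator┃ DataTable  
       ┠─────────────┠────────────
       ┃             ┃Name        
       ┃             ┃────────────
       ┃             ┃Dave Davis  
       ┃             ┃Dave Jones  
       ┃             ┃Frank Jones 
       ┃             ┃Hank Taylor 
       ┃             ┗━━━━━━━━━━━━
       ┃             ═............
       ┃             ═............
       ┃             ═............
       ┃             .............
       ┃             ═............
       ┗━━━━━━━━━━━━━━━━━━━━━━━━━━
                                  


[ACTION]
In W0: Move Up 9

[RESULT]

       ┏━━━━━━━━━━━━━┏━━━━━━━━━━━━
       ┃ MapNavigator┃ DataTable  
       ┠─────────────┠────────────
       ┃             ┃Name        
       ┃             ┃────────────
       ┃             ┃Dave Davis  
       ┃             ┃Dave Jones  
       ┃             ┃Frank Jones 
       ┃             ┃Hank Taylor 
       ┃             ┗━━━━━━━━━━━━
       ┃             ═.........♣♣.
       ┃             ═.♣♣♣........
       ┃             ═..♣♣......♣.
       ┃             ═............
       ┃             .........~...
       ┗━━━━━━━━━━━━━━━━━━━━━━━━━━
                                  


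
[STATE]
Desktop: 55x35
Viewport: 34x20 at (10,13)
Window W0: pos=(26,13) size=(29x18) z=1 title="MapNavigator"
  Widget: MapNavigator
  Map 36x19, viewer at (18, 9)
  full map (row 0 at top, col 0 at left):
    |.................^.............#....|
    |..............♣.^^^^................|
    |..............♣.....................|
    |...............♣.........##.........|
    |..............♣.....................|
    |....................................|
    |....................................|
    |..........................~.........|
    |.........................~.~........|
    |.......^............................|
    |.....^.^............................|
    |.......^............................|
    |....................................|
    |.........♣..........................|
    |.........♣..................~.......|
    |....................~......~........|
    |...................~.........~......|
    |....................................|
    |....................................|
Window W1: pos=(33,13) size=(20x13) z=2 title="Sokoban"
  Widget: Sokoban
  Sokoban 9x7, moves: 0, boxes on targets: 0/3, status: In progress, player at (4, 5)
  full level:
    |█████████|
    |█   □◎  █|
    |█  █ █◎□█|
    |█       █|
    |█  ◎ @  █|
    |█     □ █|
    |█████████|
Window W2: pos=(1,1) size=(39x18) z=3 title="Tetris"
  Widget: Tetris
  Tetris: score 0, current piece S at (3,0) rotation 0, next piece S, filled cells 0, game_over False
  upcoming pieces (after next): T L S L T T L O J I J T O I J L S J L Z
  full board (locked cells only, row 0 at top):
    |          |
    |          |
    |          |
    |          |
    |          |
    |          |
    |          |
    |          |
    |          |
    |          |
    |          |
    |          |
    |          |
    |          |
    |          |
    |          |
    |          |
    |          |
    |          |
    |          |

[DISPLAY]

  │                          ┃━━━━
  │                          ┃an  
  │                          ┃────
  │                          ┃███ 
  │                          ┃  █ 
━━━━━━━━━━━━━━━━━━━━━━━━━━━━━┛◎□█ 
                ┃......┃█       █ 
                ┃......┃█  ◎ @  █ 
                ┃......┃█     □ █ 
                ┃......┃█████████ 
                ┃..^...┃Moves: 0  
                ┃^.^...┃          
                ┃..^...┗━━━━━━━━━━
                ┃.................
                ┃....♣............
                ┃....♣............
                ┃...............~.
                ┗━━━━━━━━━━━━━━━━━
                                  
                                  


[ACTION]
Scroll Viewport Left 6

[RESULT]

        │                         
        │                         
        │                         
        │                         
        │                         
━━━━━━━━━━━━━━━━━━━━━━━━━━━━━━━━━━
                      ┃......┃█   
                      ┃......┃█  ◎
                      ┃......┃█   
                      ┃......┃████
                      ┃..^...┃Move
                      ┃^.^...┃    
                      ┃..^...┗━━━━
                      ┃...........
                      ┃....♣......
                      ┃....♣......
                      ┃...........
                      ┗━━━━━━━━━━━
                                  
                                  


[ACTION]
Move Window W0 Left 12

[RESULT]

        │                         
        │                         
        │                         
        │                         
        │                         
━━━━━━━━━━━━━━━━━━━━━━━━━━━━━━━━━━
          ┃..................┃█   
          ┃..................┃█  ◎
          ┃..................┃█   
          ┃..................┃████
          ┃..^..........@....┃Move
          ┃^.^...............┃    
          ┃..^...............┗━━━━
          ┃.......................
          ┃....♣..................
          ┃....♣..................
          ┃...............~......~
          ┗━━━━━━━━━━━━━━━━━━━━━━━
                                  
                                  


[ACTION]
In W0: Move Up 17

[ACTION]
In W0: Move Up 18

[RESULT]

        │                         
        │                         
        │                         
        │                         
        │                         
━━━━━━━━━━━━━━━━━━━━━━━━━━━━━━━━━━
          ┃                  ┃█   
          ┃                  ┃█  ◎
          ┃                  ┃█   
          ┃                  ┃████
          ┃............^@....┃Move
          ┃.........♣.^^^^...┃    
          ┃.........♣........┗━━━━
          ┃..........♣.........##.
          ┃.........♣.............
          ┃.......................
          ┃.......................
          ┗━━━━━━━━━━━━━━━━━━━━━━━
                                  
                                  
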